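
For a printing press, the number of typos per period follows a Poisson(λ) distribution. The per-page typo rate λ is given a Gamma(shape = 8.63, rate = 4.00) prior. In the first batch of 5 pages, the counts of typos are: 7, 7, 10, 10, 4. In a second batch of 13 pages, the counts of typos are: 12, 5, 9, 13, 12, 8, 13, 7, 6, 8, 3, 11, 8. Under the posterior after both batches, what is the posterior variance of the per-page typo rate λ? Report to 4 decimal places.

With a Gamma(shape α, rate β) prior, the Poisson likelihood is conjugate: the posterior is Gamma(α + ΣXᵢ, β + n).
Batch 1: sum of counts S = 38 over n = 5 pages.
After batch 1: Gamma(α+S, β+n) = Gamma(8.63+38, 4.00+5) = Gamma(46.63, 9.00).
Batch 2: sum of counts S = 115 over n = 13 pages.
After batch 2: Gamma(α+S, β+n) = Gamma(46.63+115, 9.00+13) = Gamma(161.63, 22.00).
Var = α/β² = 161.63/22.00² = 0.3339.

0.3339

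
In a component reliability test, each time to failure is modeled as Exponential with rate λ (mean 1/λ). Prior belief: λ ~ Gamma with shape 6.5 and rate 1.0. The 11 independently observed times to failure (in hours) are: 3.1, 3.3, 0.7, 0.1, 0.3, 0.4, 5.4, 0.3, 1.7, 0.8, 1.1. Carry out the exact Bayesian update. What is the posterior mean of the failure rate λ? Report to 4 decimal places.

0.9615

With a Gamma(shape α, rate β) prior on the exponential rate λ, the posterior after n observations with total T = Σxᵢ is Gamma(α+n, β+T).
Sum of observations T = 17.2 hours; n = 11.
Posterior: Gamma(6.5+11, 1.0+17.2) = Gamma(17.5, 18.2).
Posterior mean of λ = α/β = 17.5/18.2 = 0.9615.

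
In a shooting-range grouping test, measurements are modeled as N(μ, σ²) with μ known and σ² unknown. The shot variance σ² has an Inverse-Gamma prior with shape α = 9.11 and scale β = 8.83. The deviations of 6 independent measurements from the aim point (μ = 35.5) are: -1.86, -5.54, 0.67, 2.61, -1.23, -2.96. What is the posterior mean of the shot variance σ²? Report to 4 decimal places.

3.1209

With known mean μ and an Inverse-Gamma(α, β) prior on σ², the Normal likelihood is conjugate: posterior is Inv-Gamma(α + n/2, β + Σ(xᵢ−μ)²/2).
Σ(xᵢ−μ)² = (-1.86)² + (-5.54)² + (0.67)² + (2.61)² + (-1.23)² + (-2.96)² = 51.6867.
Posterior: Inv-Gamma(9.11 + 6/2, 8.83 + 51.6867/2) = Inv-Gamma(12.11, 34.67335).
E[σ²|data] = β/(α−1) = 34.67335/11.11 = 3.1209.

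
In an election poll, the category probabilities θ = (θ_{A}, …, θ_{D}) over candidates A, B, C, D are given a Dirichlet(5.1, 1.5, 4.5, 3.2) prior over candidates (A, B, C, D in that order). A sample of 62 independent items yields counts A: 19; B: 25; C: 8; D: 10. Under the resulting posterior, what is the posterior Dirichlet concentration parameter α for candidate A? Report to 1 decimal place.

24.1

The Dirichlet prior is conjugate to the Multinomial likelihood: each posterior αⱼ = prior αⱼ + observed count nⱼ.
Posterior concentration: (24.1, 26.5, 12.5, 13.2), total = 76.3.
α_{A} = 5.1 + 19 = 24.1.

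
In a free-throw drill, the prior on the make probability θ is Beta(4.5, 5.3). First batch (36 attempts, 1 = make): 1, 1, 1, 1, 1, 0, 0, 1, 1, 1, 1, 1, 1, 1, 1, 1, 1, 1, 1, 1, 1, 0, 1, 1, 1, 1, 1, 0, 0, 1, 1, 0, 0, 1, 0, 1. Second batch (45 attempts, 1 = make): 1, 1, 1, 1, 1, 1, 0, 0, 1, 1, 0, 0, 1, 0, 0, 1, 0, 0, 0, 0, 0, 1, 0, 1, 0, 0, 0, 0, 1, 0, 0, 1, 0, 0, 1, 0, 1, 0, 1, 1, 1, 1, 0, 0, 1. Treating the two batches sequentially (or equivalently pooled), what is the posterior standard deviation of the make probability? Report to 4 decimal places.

0.0513

The Beta prior is conjugate to a Binomial/Bernoulli likelihood; the update adds successes to α and failures to β.
After batch 1: Beta(4.5+28, 5.3+8) = Beta(32.5, 13.3).
After batch 2: Beta(32.5+21, 13.3+24) = Beta(53.5, 37.3).
Var = αβ/((α+β)²(α+β+1)) = 53.5·37.3/(90.8²·91.8) = 0.00263662; SD = √0.00263662 = 0.0513.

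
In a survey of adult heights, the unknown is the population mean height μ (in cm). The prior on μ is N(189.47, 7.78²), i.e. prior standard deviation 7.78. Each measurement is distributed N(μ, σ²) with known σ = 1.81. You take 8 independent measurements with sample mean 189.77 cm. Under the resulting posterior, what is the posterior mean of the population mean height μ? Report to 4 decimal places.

189.7680

For Normal data with known variance σ², a Normal(μ₀, σ₀²) prior on μ is conjugate. Posterior precision = 1/σ₀² + n/σ²; posterior mean is the precision-weighted average of μ₀ and x̄.
n·x̄ = 8·189.77 = 1518.16.
σ₀² = 7.78² = 60.5284, σ² = 1.81² = 3.2761; σ² + n·σ₀² = 3.2761 + 8·60.5284 = 487.5033.
Posterior mean = (μ₀/σ₀² + n·x̄/σ²)/(1/σ₀² + n/σ²) = (σ²·μ₀ + σ₀²·n·x̄)/(σ² + n·σ₀²) = (3.2761·189.47 + 60.5284·1518.16)/487.5033 = 92512.518411/487.5033 = 189.7680.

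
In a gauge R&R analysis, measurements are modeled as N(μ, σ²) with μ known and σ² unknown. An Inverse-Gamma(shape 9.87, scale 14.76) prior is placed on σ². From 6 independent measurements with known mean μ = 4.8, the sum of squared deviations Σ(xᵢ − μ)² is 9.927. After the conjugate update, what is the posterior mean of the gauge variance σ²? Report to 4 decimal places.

1.6616

With known mean μ and an Inverse-Gamma(α, β) prior on σ², the Normal likelihood is conjugate: posterior is Inv-Gamma(α + n/2, β + Σ(xᵢ−μ)²/2).
Posterior: Inv-Gamma(9.87 + 6/2, 14.76 + 9.927/2) = Inv-Gamma(12.87, 19.7235).
E[σ²|data] = β/(α−1) = 19.7235/11.87 = 1.6616.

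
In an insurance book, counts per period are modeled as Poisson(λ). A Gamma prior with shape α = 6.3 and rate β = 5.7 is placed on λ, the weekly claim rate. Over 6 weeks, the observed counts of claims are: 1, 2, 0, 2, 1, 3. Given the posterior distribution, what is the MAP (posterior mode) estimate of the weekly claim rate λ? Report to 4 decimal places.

With a Gamma(shape α, rate β) prior, the Poisson likelihood is conjugate: the posterior is Gamma(α + ΣXᵢ, β + n).
Sum of counts S = 9 over n = 6 weeks.
Posterior: Gamma(α+S, β+n) = Gamma(6.3+9, 5.7+6) = Gamma(15.3, 11.7).
Mode of Gamma(α,β) for α≥1 is (α−1)/β = 14.3/11.7 = 1.2222.

1.2222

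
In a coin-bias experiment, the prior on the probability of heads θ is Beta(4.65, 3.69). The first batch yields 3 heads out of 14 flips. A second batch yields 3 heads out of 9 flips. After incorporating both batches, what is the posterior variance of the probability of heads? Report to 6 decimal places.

The Beta prior is conjugate to a Binomial/Bernoulli likelihood; the update adds successes to α and failures to β.
After batch 1: Beta(4.65+3, 3.69+11) = Beta(7.65, 14.69).
After batch 2: Beta(7.65+3, 14.69+6) = Beta(10.65, 20.69).
Var = αβ/((α+β)²(α+β+1)) = 10.65·20.69/(31.34²·32.34) = 0.006937.

0.006937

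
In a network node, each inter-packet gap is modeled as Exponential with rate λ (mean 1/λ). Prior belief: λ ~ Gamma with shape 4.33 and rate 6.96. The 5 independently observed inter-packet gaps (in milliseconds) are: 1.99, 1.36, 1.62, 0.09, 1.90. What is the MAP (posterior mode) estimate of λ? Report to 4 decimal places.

With a Gamma(shape α, rate β) prior on the exponential rate λ, the posterior after n observations with total T = Σxᵢ is Gamma(α+n, β+T).
Sum of observations T = 6.96 milliseconds; n = 5.
Posterior: Gamma(4.33+5, 6.96+6.96) = Gamma(9.33, 13.92).
Mode = (α−1)/β = 0.5984.

0.5984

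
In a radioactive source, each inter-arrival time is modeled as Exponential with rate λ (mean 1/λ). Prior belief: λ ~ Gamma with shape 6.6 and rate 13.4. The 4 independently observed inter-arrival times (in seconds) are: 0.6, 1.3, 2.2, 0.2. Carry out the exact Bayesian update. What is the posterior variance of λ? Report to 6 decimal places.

0.033834

With a Gamma(shape α, rate β) prior on the exponential rate λ, the posterior after n observations with total T = Σxᵢ is Gamma(α+n, β+T).
Sum of observations T = 4.3 seconds; n = 4.
Posterior: Gamma(6.6+4, 13.4+4.3) = Gamma(10.6, 17.7).
Var = α/β² = 0.033834.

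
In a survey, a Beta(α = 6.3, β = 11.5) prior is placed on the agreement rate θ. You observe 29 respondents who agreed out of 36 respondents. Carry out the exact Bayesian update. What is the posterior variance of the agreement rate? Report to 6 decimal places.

The Beta prior is conjugate to a Binomial/Bernoulli likelihood; the update adds successes to α and failures to β.
Posterior: Beta(α+k, β+n−k) = Beta(6.3+29, 11.5+7) = Beta(35.3, 18.5).
Var = αβ/((α+β)²(α+β+1)) = 35.3·18.5/(53.8²·54.8) = 0.004117.

0.004117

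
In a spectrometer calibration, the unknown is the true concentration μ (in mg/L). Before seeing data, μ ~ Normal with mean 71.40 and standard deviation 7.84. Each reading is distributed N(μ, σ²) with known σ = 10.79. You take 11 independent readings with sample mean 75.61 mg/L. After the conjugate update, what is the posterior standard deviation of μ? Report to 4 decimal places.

For Normal data with known variance σ², a Normal(μ₀, σ₀²) prior on μ is conjugate. Posterior precision = 1/σ₀² + n/σ²; posterior mean is the precision-weighted average of μ₀ and x̄.
σ₀² = 7.84² = 61.4656, σ² = 10.79² = 116.4241; σ² + n·σ₀² = 116.4241 + 11·61.4656 = 792.5457.
Posterior precision = 1/σ₀² + n/σ² = 1/61.4656 + 11/116.4241 = (σ² + n·σ₀²)/(σ₀²σ²) = 792.5457/(61.4656·116.4241); posterior variance σₙ² = σ₀²σ²/(σ² + n·σ₀²) = 61.4656·116.4241/792.5457 = 9.029230.
Posterior SD = √σₙ² = √(61.4656·116.4241/792.5457) = 3.0049.

3.0049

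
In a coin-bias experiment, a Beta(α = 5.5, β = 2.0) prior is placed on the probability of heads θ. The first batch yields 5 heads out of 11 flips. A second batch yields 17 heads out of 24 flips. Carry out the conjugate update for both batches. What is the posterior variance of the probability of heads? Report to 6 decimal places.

The Beta prior is conjugate to a Binomial/Bernoulli likelihood; the update adds successes to α and failures to β.
After batch 1: Beta(5.5+5, 2.0+6) = Beta(10.5, 8.0).
After batch 2: Beta(10.5+17, 8.0+7) = Beta(27.5, 15.0).
Var = αβ/((α+β)²(α+β+1)) = 27.5·15.0/(42.5²·43.5) = 0.005250.

0.005250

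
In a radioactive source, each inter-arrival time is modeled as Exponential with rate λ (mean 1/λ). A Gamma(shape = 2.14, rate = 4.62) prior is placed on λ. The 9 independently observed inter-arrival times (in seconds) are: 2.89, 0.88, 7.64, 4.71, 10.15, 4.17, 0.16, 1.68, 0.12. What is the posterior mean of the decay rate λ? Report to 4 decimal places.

0.3009

With a Gamma(shape α, rate β) prior on the exponential rate λ, the posterior after n observations with total T = Σxᵢ is Gamma(α+n, β+T).
Sum of observations T = 32.40 seconds; n = 9.
Posterior: Gamma(2.14+9, 4.62+32.40) = Gamma(11.14, 37.02).
Posterior mean of λ = α/β = 11.14/37.02 = 0.3009.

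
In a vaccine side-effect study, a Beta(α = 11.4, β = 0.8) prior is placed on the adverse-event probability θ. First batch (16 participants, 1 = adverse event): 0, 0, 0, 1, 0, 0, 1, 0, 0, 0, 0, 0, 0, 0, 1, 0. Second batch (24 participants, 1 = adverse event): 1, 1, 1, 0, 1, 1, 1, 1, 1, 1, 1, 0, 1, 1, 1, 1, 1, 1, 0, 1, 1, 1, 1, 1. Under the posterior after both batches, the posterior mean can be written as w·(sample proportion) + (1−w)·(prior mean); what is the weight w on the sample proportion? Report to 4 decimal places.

The Beta prior is conjugate to a Binomial/Bernoulli likelihood; the update adds successes to α and failures to β.
Total number of participants: n = 16 + 24 = 40.
Posterior mean = (α₀+k)/(α₀+β₀+n) = [n/(α₀+β₀+n)]·(k/n) + [(α₀+β₀)/(α₀+β₀+n)]·α₀/(α₀+β₀), so only n and the prior enter the weight.
The weight on the data is w = n/(α₀+β₀+n) = 40/(11.4+0.8+40) = 40/52.2 = 0.7663.

0.7663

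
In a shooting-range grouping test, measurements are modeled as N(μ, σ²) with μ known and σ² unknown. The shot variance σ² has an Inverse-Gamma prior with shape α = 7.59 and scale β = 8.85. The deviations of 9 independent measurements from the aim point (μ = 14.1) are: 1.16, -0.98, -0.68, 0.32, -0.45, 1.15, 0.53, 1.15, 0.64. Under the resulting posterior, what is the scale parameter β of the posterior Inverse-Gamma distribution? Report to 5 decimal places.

With known mean μ and an Inverse-Gamma(α, β) prior on σ², the Normal likelihood is conjugate: posterior is Inv-Gamma(α + n/2, β + Σ(xᵢ−μ)²/2).
Σ(xᵢ−μ)² = (1.16)² + (-0.98)² + (-0.68)² + (0.32)² + (-0.45)² + (1.15)² + (0.53)² + (1.15)² + (0.64)² = 6.4088.
Posterior: Inv-Gamma(7.59 + 9/2, 8.85 + 6.4088/2) = Inv-Gamma(12.09, 12.05440).
Posterior β = 12.05440.

12.05440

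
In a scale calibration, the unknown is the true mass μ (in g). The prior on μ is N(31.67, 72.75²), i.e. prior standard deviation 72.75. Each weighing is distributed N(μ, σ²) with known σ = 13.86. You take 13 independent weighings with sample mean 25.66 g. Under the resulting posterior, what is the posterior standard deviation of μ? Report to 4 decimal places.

3.8387

For Normal data with known variance σ², a Normal(μ₀, σ₀²) prior on μ is conjugate. Posterior precision = 1/σ₀² + n/σ²; posterior mean is the precision-weighted average of μ₀ and x̄.
σ₀² = 72.75² = 5292.5625, σ² = 13.86² = 192.0996; σ² + n·σ₀² = 192.0996 + 13·5292.5625 = 68995.4121.
Posterior precision = 1/σ₀² + n/σ² = 1/5292.5625 + 13/192.0996 = (σ² + n·σ₀²)/(σ₀²σ²) = 68995.4121/(5292.5625·192.0996); posterior variance σₙ² = σ₀²σ²/(σ² + n·σ₀²) = 5292.5625·192.0996/68995.4121 = 14.735750.
Posterior SD = √σₙ² = √(5292.5625·192.0996/68995.4121) = 3.8387.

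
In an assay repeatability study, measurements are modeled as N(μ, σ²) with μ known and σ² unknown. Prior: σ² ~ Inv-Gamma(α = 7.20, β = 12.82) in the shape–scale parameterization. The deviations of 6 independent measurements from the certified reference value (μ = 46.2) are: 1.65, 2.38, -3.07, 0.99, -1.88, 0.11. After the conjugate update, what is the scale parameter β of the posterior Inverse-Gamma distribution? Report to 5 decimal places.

With known mean μ and an Inverse-Gamma(α, β) prior on σ², the Normal likelihood is conjugate: posterior is Inv-Gamma(α + n/2, β + Σ(xᵢ−μ)²/2).
Σ(xᵢ−μ)² = (1.65)² + (2.38)² + (-3.07)² + (0.99)² + (-1.88)² + (0.11)² = 22.3384.
Posterior: Inv-Gamma(7.20 + 6/2, 12.82 + 22.3384/2) = Inv-Gamma(10.20, 23.98920).
Posterior β = 23.98920.

23.98920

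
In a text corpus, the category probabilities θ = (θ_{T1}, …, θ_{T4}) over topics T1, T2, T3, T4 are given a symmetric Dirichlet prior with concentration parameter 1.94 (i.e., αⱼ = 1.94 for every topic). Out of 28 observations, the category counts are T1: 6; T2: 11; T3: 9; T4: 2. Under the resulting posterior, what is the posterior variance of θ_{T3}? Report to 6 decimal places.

0.005776

The Dirichlet prior is conjugate to the Multinomial likelihood: each posterior αⱼ = prior αⱼ + observed count nⱼ.
Posterior concentration: (7.94, 12.94, 10.94, 3.94), total = 35.76.
Var[θ_j] = α_j(Σα−α_j)/((Σα)²(Σα+1)) = 10.94·24.82/(35.76²·36.76) = 0.005776.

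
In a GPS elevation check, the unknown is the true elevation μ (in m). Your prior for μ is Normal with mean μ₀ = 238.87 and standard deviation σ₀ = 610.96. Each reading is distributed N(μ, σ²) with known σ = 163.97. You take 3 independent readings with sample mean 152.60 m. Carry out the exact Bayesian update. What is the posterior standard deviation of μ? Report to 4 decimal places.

For Normal data with known variance σ², a Normal(μ₀, σ₀²) prior on μ is conjugate. Posterior precision = 1/σ₀² + n/σ²; posterior mean is the precision-weighted average of μ₀ and x̄.
σ₀² = 610.96² = 373272.1216, σ² = 163.97² = 26886.1609; σ² + n·σ₀² = 26886.1609 + 3·373272.1216 = 1146702.5257.
Posterior precision = 1/σ₀² + n/σ² = 1/373272.1216 + 3/26886.1609 = (σ² + n·σ₀²)/(σ₀²σ²) = 1146702.5257/(373272.1216·26886.1609); posterior variance σₙ² = σ₀²σ²/(σ² + n·σ₀²) = 373272.1216·26886.1609/1146702.5257 = 8751.924842.
Posterior SD = √σₙ² = √(373272.1216·26886.1609/1146702.5257) = 93.5517.

93.5517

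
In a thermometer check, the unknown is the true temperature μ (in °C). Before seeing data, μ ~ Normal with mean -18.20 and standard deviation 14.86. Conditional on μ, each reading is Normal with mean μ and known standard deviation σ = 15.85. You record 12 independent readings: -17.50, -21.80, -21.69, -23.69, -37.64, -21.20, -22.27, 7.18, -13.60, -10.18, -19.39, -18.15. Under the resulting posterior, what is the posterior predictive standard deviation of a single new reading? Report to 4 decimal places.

For Normal data with known variance σ², a Normal(μ₀, σ₀²) prior on μ is conjugate. Posterior precision = 1/σ₀² + n/σ²; posterior mean is the precision-weighted average of μ₀ and x̄.
σ₀² = 14.86² = 220.8196, σ² = 15.85² = 251.2225; σ² + n·σ₀² = 251.2225 + 12·220.8196 = 2901.0577.
Posterior precision = 1/σ₀² + n/σ² = 1/220.8196 + 12/251.2225 = (σ² + n·σ₀²)/(σ₀²σ²) = 2901.0577/(220.8196·251.2225); posterior variance σₙ² = σ₀²σ²/(σ² + n·σ₀²) = 220.8196·251.2225/2901.0577 = 19.122285.
Predictive variance for one new observation = σₙ² + σ² = 220.8196·251.2225/2901.0577 + 251.2225 = σ²·(σ₀² + 2901.0577)/2901.0577 = 251.2225·3121.8773/2901.0577 = 270.344785; SD = √(251.2225·3121.8773/2901.0577) = 16.4422.

16.4422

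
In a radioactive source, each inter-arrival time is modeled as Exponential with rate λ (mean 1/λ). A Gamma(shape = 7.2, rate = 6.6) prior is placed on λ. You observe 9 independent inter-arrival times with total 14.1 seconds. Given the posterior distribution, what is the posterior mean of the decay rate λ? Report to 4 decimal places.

0.7826

With a Gamma(shape α, rate β) prior on the exponential rate λ, the posterior after n observations with total T = Σxᵢ is Gamma(α+n, β+T).
Posterior: Gamma(7.2+9, 6.6+14.1) = Gamma(16.2, 20.7).
Posterior mean of λ = α/β = 16.2/20.7 = 0.7826.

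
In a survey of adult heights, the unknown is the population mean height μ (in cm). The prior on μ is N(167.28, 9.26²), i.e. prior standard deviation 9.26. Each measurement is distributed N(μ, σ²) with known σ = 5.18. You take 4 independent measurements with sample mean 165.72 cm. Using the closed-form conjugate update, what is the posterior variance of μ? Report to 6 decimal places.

For Normal data with known variance σ², a Normal(μ₀, σ₀²) prior on μ is conjugate. Posterior precision = 1/σ₀² + n/σ²; posterior mean is the precision-weighted average of μ₀ and x̄.
σ₀² = 9.26² = 85.7476, σ² = 5.18² = 26.8324; σ² + n·σ₀² = 26.8324 + 4·85.7476 = 369.8228.
Posterior precision = 1/σ₀² + n/σ² = 1/85.7476 + 4/26.8324 = (σ² + n·σ₀²)/(σ₀²σ²) = 369.8228/(85.7476·26.8324); posterior variance σₙ² = σ₀²σ²/(σ² + n·σ₀²) = 85.7476·26.8324/369.8228 = 6.221395.

6.221395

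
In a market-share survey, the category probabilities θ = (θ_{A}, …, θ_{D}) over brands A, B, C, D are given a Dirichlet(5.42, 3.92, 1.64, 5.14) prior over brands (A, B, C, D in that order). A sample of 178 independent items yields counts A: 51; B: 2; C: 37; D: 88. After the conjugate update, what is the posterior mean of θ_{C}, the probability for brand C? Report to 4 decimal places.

The Dirichlet prior is conjugate to the Multinomial likelihood: each posterior αⱼ = prior αⱼ + observed count nⱼ.
Posterior concentration: (56.42, 5.92, 38.64, 93.14), total = 194.12.
E[θ_{C}|data] = α_{C}/Σα = 38.64/194.12 = 0.1991.

0.1991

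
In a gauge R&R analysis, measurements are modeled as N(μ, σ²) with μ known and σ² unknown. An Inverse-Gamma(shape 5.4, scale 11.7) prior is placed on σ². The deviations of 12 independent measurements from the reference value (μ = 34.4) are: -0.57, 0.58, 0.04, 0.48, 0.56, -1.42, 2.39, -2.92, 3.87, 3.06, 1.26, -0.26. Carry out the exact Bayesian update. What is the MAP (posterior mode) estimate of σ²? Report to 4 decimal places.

2.6959

With known mean μ and an Inverse-Gamma(α, β) prior on σ², the Normal likelihood is conjugate: posterior is Inv-Gamma(α + n/2, β + Σ(xᵢ−μ)²/2).
Σ(xᵢ−μ)² = (-0.57)² + (0.58)² + (0.04)² + (0.48)² + (0.56)² + (-1.42)² + (2.39)² + (-2.92)² + (3.87)² + (3.06)² + (1.26)² + (-0.26)² = 43.4575.
Posterior: Inv-Gamma(5.4 + 12/2, 11.7 + 43.4575/2) = Inv-Gamma(11.40, 33.42875).
Mode = β/(α+1) = 33.42875/12.40 = 2.6959.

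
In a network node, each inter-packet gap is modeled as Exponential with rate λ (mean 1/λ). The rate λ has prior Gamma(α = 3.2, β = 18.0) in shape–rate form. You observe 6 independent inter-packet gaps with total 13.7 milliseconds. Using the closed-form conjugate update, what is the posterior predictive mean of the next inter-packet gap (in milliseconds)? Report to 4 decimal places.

With a Gamma(shape α, rate β) prior on the exponential rate λ, the posterior after n observations with total T = Σxᵢ is Gamma(α+n, β+T).
Posterior: Gamma(3.2+6, 18.0+13.7) = Gamma(9.2, 31.7).
The predictive distribution for the next observation is Lomax; its mean is β/(α−1) = 31.7/8.2 = 3.8659.

3.8659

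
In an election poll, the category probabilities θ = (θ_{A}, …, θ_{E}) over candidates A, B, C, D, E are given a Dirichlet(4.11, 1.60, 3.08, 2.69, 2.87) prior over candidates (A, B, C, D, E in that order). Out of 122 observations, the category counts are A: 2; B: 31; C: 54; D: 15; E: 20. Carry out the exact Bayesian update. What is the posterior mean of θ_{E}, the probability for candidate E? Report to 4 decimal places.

The Dirichlet prior is conjugate to the Multinomial likelihood: each posterior αⱼ = prior αⱼ + observed count nⱼ.
Posterior concentration: (6.11, 32.60, 57.08, 17.69, 22.87), total = 136.35.
E[θ_{E}|data] = α_{E}/Σα = 22.87/136.35 = 0.1677.

0.1677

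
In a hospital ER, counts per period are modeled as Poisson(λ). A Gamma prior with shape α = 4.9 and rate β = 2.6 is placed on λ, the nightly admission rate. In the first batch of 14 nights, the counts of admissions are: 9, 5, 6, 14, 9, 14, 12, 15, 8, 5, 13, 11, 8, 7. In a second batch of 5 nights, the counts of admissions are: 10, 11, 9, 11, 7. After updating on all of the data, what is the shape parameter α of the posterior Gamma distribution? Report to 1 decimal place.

With a Gamma(shape α, rate β) prior, the Poisson likelihood is conjugate: the posterior is Gamma(α + ΣXᵢ, β + n).
Batch 1: sum of counts S = 136 over n = 14 nights.
After batch 1: Gamma(α+S, β+n) = Gamma(4.9+136, 2.6+14) = Gamma(140.9, 16.6).
Batch 2: sum of counts S = 48 over n = 5 nights.
After batch 2: Gamma(α+S, β+n) = Gamma(140.9+48, 16.6+5) = Gamma(188.9, 21.6).
Posterior α = 188.9.

188.9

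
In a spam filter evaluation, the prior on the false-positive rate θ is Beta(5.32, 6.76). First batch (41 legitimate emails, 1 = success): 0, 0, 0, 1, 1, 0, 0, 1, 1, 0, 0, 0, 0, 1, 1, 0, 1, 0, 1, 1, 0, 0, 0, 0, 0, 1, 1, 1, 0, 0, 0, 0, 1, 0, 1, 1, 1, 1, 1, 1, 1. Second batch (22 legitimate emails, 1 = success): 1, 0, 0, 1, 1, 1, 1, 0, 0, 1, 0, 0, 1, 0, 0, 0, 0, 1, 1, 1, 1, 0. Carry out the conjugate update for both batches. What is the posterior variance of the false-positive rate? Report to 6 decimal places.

0.003283

The Beta prior is conjugate to a Binomial/Bernoulli likelihood; the update adds successes to α and failures to β.
After batch 1: Beta(5.32+20, 6.76+21) = Beta(25.32, 27.76).
After batch 2: Beta(25.32+11, 27.76+11) = Beta(36.32, 38.76).
Var = αβ/((α+β)²(α+β+1)) = 36.32·38.76/(75.08²·76.08) = 0.003283.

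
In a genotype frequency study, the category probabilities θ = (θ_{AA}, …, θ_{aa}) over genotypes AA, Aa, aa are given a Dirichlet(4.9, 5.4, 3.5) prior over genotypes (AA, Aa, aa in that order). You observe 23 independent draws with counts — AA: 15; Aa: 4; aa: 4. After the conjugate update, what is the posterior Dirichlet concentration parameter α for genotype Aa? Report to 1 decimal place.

9.4

The Dirichlet prior is conjugate to the Multinomial likelihood: each posterior αⱼ = prior αⱼ + observed count nⱼ.
Posterior concentration: (19.9, 9.4, 7.5), total = 36.8.
α_{Aa} = 5.4 + 4 = 9.4.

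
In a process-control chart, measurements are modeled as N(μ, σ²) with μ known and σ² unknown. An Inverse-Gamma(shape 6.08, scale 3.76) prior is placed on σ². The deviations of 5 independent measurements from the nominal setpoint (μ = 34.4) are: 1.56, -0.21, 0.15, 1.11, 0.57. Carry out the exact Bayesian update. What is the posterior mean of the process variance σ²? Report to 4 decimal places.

0.7637

With known mean μ and an Inverse-Gamma(α, β) prior on σ², the Normal likelihood is conjugate: posterior is Inv-Gamma(α + n/2, β + Σ(xᵢ−μ)²/2).
Σ(xᵢ−μ)² = (1.56)² + (-0.21)² + (0.15)² + (1.11)² + (0.57)² = 4.0572.
Posterior: Inv-Gamma(6.08 + 5/2, 3.76 + 4.0572/2) = Inv-Gamma(8.58, 5.78860).
E[σ²|data] = β/(α−1) = 5.78860/7.58 = 0.7637.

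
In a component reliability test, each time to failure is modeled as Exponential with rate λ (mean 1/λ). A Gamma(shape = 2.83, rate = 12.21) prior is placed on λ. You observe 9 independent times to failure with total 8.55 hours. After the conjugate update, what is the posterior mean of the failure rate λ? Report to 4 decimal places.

0.5698

With a Gamma(shape α, rate β) prior on the exponential rate λ, the posterior after n observations with total T = Σxᵢ is Gamma(α+n, β+T).
Posterior: Gamma(2.83+9, 12.21+8.55) = Gamma(11.83, 20.76).
Posterior mean of λ = α/β = 11.83/20.76 = 0.5698.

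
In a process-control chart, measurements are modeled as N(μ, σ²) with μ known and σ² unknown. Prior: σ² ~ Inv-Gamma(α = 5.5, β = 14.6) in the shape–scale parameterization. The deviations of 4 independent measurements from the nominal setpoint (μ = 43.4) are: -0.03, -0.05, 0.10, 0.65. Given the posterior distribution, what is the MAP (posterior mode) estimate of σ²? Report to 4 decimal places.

With known mean μ and an Inverse-Gamma(α, β) prior on σ², the Normal likelihood is conjugate: posterior is Inv-Gamma(α + n/2, β + Σ(xᵢ−μ)²/2).
Σ(xᵢ−μ)² = (-0.03)² + (-0.05)² + (0.10)² + (0.65)² = 0.4359.
Posterior: Inv-Gamma(5.5 + 4/2, 14.6 + 0.4359/2) = Inv-Gamma(7.50, 14.81795).
Mode = β/(α+1) = 14.81795/8.50 = 1.7433.

1.7433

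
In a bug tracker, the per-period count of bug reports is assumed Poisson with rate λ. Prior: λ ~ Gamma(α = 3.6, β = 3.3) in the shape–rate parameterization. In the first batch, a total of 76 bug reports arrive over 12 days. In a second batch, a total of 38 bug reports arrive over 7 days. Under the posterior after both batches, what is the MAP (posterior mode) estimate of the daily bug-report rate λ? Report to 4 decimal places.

With a Gamma(shape α, rate β) prior, the Poisson likelihood is conjugate: the posterior is Gamma(α + ΣXᵢ, β + n).
After batch 1: Gamma(α+S, β+n) = Gamma(3.6+76, 3.3+12) = Gamma(79.6, 15.3).
After batch 2: Gamma(α+S, β+n) = Gamma(79.6+38, 15.3+7) = Gamma(117.6, 22.3).
Mode of Gamma(α,β) for α≥1 is (α−1)/β = 116.6/22.3 = 5.2287.

5.2287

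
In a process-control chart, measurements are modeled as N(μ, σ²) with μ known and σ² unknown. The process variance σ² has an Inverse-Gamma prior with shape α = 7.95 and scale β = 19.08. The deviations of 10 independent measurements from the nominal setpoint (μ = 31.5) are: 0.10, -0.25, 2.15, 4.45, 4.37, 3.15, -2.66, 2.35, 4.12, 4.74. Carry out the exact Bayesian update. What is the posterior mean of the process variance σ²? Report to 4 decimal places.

6.0133

With known mean μ and an Inverse-Gamma(α, β) prior on σ², the Normal likelihood is conjugate: posterior is Inv-Gamma(α + n/2, β + Σ(xᵢ−μ)²/2).
Σ(xᵢ−μ)² = (0.10)² + (-0.25)² + (2.15)² + (4.45)² + (4.37)² + (3.15)² + (-2.66)² + (2.35)² + (4.12)² + (4.74)² = 105.5570.
Posterior: Inv-Gamma(7.95 + 10/2, 19.08 + 105.5570/2) = Inv-Gamma(12.95, 71.85850).
E[σ²|data] = β/(α−1) = 71.85850/11.95 = 6.0133.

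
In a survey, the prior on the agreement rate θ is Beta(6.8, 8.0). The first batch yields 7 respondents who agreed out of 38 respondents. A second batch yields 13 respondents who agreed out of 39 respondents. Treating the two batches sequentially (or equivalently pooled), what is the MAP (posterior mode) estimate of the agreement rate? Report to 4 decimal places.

0.2873

The Beta prior is conjugate to a Binomial/Bernoulli likelihood; the update adds successes to α and failures to β.
After batch 1: Beta(6.8+7, 8.0+31) = Beta(13.8, 39.0).
After batch 2: Beta(13.8+13, 39.0+26) = Beta(26.8, 65.0).
Mode of Beta(a,b) for a,b>1 is (a−1)/(a+b−2) = 25.8/89.8 = 0.2873.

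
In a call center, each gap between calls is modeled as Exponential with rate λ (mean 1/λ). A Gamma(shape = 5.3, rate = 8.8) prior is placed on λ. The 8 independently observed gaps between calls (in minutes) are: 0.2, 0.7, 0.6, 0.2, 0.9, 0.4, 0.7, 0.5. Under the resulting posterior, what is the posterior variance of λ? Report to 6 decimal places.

With a Gamma(shape α, rate β) prior on the exponential rate λ, the posterior after n observations with total T = Σxᵢ is Gamma(α+n, β+T).
Sum of observations T = 4.2 minutes; n = 8.
Posterior: Gamma(5.3+8, 8.8+4.2) = Gamma(13.3, 13.0).
Var = α/β² = 0.078698.

0.078698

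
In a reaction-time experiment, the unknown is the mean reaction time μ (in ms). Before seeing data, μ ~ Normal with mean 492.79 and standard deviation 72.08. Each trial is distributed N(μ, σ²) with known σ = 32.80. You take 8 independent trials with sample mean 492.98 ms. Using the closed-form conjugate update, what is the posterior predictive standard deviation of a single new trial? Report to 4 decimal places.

34.7409

For Normal data with known variance σ², a Normal(μ₀, σ₀²) prior on μ is conjugate. Posterior precision = 1/σ₀² + n/σ²; posterior mean is the precision-weighted average of μ₀ and x̄.
σ₀² = 72.08² = 5195.5264, σ² = 32.80² = 1075.84; σ² + n·σ₀² = 1075.84 + 8·5195.5264 = 42640.0512.
Posterior precision = 1/σ₀² + n/σ² = 1/5195.5264 + 8/1075.84 = (σ² + n·σ₀²)/(σ₀²σ²) = 42640.0512/(5195.5264·1075.84); posterior variance σₙ² = σ₀²σ²/(σ² + n·σ₀²) = 5195.5264·1075.84/42640.0512 = 131.086970.
Predictive variance for one new observation = σₙ² + σ² = 5195.5264·1075.84/42640.0512 + 1075.84 = σ²·(σ₀² + 42640.0512)/42640.0512 = 1075.84·47835.5776/42640.0512 = 1206.926970; SD = √(1075.84·47835.5776/42640.0512) = 34.7409.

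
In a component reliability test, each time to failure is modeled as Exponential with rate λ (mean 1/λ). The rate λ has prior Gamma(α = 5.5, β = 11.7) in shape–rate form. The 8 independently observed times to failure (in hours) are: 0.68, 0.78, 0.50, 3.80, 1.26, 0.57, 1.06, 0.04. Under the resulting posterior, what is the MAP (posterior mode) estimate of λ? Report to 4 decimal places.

With a Gamma(shape α, rate β) prior on the exponential rate λ, the posterior after n observations with total T = Σxᵢ is Gamma(α+n, β+T).
Sum of observations T = 8.69 hours; n = 8.
Posterior: Gamma(5.5+8, 11.7+8.69) = Gamma(13.5, 20.39).
Mode = (α−1)/β = 0.6130.

0.6130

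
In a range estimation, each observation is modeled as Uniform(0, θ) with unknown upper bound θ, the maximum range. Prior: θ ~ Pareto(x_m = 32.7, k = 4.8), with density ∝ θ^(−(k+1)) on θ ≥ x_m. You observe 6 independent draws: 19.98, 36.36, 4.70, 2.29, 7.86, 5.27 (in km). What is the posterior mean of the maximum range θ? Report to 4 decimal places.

40.0702

A Pareto(scale x_m, shape k) prior on the upper bound θ of Uniform(0, θ) is conjugate: posterior is Pareto(max(x_m, max xᵢ), k + n).
Sample maximum = 36.36; prior scale x_m = 32.7 → posterior scale = max = 36.36.
Posterior shape = 4.8 + 6 = 10.8.
E[θ|data] = k·x_m/(k−1) = 10.8·36.36/9.8 = 40.0702.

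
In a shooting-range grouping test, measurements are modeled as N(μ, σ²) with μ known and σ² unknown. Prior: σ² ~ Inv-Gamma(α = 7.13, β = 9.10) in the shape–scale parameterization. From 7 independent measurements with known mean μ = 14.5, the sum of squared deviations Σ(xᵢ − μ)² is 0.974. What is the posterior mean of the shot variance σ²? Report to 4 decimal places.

0.9955

With known mean μ and an Inverse-Gamma(α, β) prior on σ², the Normal likelihood is conjugate: posterior is Inv-Gamma(α + n/2, β + Σ(xᵢ−μ)²/2).
Posterior: Inv-Gamma(7.13 + 7/2, 9.10 + 0.974/2) = Inv-Gamma(10.63, 9.5870).
E[σ²|data] = β/(α−1) = 9.5870/9.63 = 0.9955.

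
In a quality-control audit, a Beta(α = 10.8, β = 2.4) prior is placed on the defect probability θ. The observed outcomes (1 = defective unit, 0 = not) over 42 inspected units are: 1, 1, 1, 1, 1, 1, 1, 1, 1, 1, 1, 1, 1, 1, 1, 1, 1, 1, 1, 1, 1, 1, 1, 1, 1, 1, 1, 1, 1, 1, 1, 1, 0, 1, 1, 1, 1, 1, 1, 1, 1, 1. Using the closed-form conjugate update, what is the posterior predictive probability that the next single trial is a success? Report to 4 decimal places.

The Beta prior is conjugate to a Binomial/Bernoulli likelihood; the update adds successes to α and failures to β.
Posterior: Beta(α+k, β+n−k) = Beta(10.8+41, 2.4+1) = Beta(51.8, 3.4).
For a single future Bernoulli trial, P(success | data) = α/(α+β) = 0.9384.

0.9384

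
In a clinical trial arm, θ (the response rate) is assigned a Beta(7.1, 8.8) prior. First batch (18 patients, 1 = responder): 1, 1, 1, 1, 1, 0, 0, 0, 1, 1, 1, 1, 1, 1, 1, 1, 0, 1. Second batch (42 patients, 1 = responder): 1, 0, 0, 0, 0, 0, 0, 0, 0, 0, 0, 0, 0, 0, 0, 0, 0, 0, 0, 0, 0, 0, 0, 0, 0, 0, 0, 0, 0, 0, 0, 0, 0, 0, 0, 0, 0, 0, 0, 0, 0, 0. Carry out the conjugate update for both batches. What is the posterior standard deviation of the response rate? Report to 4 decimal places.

0.0518

The Beta prior is conjugate to a Binomial/Bernoulli likelihood; the update adds successes to α and failures to β.
After batch 1: Beta(7.1+14, 8.8+4) = Beta(21.1, 12.8).
After batch 2: Beta(21.1+1, 12.8+41) = Beta(22.1, 53.8).
Var = αβ/((α+β)²(α+β+1)) = 22.1·53.8/(75.9²·76.9) = 0.00268389; SD = √0.00268389 = 0.0518.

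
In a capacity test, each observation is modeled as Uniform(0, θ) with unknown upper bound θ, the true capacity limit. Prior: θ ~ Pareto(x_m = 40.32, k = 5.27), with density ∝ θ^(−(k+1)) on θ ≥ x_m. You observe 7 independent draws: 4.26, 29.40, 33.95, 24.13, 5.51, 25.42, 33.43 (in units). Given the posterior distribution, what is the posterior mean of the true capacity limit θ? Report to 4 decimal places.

A Pareto(scale x_m, shape k) prior on the upper bound θ of Uniform(0, θ) is conjugate: posterior is Pareto(max(x_m, max xᵢ), k + n).
Sample maximum = 33.95; prior scale x_m = 40.32 → posterior scale = max = 40.32.
Posterior shape = 5.27 + 7 = 12.27.
E[θ|data] = k·x_m/(k−1) = 12.27·40.32/11.27 = 43.8976.

43.8976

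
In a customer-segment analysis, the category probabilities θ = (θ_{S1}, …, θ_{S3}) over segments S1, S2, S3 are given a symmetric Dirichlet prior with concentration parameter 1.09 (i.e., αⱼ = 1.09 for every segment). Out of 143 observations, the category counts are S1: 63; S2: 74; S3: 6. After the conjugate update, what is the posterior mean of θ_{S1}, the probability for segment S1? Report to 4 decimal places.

0.4382

The Dirichlet prior is conjugate to the Multinomial likelihood: each posterior αⱼ = prior αⱼ + observed count nⱼ.
Posterior concentration: (64.09, 75.09, 7.09), total = 146.27.
E[θ_{S1}|data] = α_{S1}/Σα = 64.09/146.27 = 0.4382.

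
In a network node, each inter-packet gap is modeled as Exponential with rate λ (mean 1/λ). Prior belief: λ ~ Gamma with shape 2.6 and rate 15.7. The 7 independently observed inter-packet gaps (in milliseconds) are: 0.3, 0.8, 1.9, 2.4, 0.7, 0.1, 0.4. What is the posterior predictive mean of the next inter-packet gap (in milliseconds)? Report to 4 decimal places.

With a Gamma(shape α, rate β) prior on the exponential rate λ, the posterior after n observations with total T = Σxᵢ is Gamma(α+n, β+T).
Sum of observations T = 6.6 milliseconds; n = 7.
Posterior: Gamma(2.6+7, 15.7+6.6) = Gamma(9.6, 22.3).
The predictive distribution for the next observation is Lomax; its mean is β/(α−1) = 22.3/8.6 = 2.5930.

2.5930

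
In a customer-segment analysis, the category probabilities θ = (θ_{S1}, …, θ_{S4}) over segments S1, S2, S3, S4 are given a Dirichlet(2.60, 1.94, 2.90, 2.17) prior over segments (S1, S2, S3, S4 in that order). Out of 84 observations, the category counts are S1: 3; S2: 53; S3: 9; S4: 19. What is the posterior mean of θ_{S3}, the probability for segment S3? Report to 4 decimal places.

0.1271

The Dirichlet prior is conjugate to the Multinomial likelihood: each posterior αⱼ = prior αⱼ + observed count nⱼ.
Posterior concentration: (5.60, 54.94, 11.90, 21.17), total = 93.61.
E[θ_{S3}|data] = α_{S3}/Σα = 11.90/93.61 = 0.1271.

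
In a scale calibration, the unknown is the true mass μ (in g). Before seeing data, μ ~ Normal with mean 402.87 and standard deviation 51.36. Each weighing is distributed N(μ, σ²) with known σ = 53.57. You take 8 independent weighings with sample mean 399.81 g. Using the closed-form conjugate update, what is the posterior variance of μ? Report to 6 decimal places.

315.776088

For Normal data with known variance σ², a Normal(μ₀, σ₀²) prior on μ is conjugate. Posterior precision = 1/σ₀² + n/σ²; posterior mean is the precision-weighted average of μ₀ and x̄.
σ₀² = 51.36² = 2637.8496, σ² = 53.57² = 2869.7449; σ² + n·σ₀² = 2869.7449 + 8·2637.8496 = 23972.5417.
Posterior precision = 1/σ₀² + n/σ² = 1/2637.8496 + 8/2869.7449 = (σ² + n·σ₀²)/(σ₀²σ²) = 23972.5417/(2637.8496·2869.7449); posterior variance σₙ² = σ₀²σ²/(σ² + n·σ₀²) = 2637.8496·2869.7449/23972.5417 = 315.776088.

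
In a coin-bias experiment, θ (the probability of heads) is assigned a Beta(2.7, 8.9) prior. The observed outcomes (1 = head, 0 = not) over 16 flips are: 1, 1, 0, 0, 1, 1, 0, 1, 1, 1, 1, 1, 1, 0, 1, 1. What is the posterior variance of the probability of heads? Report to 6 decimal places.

The Beta prior is conjugate to a Binomial/Bernoulli likelihood; the update adds successes to α and failures to β.
Posterior: Beta(α+k, β+n−k) = Beta(2.7+12, 8.9+4) = Beta(14.7, 12.9).
Var = αβ/((α+β)²(α+β+1)) = 14.7·12.9/(27.6²·28.6) = 0.008704.

0.008704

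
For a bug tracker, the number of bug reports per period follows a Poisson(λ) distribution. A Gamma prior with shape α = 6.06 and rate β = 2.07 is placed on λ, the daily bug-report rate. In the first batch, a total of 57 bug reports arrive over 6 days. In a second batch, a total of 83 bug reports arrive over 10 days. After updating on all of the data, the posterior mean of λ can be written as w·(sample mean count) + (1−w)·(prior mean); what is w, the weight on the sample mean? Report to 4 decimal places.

0.8854

With a Gamma(shape α, rate β) prior, the Poisson likelihood is conjugate: the posterior is Gamma(α + ΣXᵢ, β + n).
Total number of days: n = 6 + 10 = 16.
Posterior mean = (α₀+S)/(β₀+n) = [n/(β₀+n)]·(S/n) + [β₀/(β₀+n)]·(α₀/β₀), so only n and β₀ enter the weight.
Weight on data w = n/(β₀+n) = 16/(2.07+16) = 16/18.07 = 0.8854.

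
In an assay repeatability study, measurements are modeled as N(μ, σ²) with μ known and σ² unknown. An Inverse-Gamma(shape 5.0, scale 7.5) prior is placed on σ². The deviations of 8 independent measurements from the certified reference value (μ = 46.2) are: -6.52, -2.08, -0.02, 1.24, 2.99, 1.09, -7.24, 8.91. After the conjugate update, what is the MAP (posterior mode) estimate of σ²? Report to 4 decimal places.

With known mean μ and an Inverse-Gamma(α, β) prior on σ², the Normal likelihood is conjugate: posterior is Inv-Gamma(α + n/2, β + Σ(xᵢ−μ)²/2).
Σ(xᵢ−μ)² = (-6.52)² + (-2.08)² + (-0.02)² + (1.24)² + (2.99)² + (1.09)² + (-7.24)² + (8.91)² = 190.3087.
Posterior: Inv-Gamma(5.0 + 8/2, 7.5 + 190.3087/2) = Inv-Gamma(9.00, 102.65435).
Mode = β/(α+1) = 102.65435/10.00 = 10.2654.

10.2654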